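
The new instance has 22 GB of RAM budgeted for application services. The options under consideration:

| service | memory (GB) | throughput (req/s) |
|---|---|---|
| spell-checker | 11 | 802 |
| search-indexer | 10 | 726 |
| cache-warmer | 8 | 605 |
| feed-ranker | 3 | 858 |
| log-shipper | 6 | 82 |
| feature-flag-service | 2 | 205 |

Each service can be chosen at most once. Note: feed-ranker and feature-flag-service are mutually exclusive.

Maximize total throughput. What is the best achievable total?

Ranking by ratio (throughput/GB): feed-ranker 286.00, feature-flag-service 102.50, cache-warmer 75.62.
Taking spell-checker + cache-warmer + feed-ranker: 22 GB used, 2265 in throughput.
That's the maximum — no feasible swap from here does better than 2265.

2265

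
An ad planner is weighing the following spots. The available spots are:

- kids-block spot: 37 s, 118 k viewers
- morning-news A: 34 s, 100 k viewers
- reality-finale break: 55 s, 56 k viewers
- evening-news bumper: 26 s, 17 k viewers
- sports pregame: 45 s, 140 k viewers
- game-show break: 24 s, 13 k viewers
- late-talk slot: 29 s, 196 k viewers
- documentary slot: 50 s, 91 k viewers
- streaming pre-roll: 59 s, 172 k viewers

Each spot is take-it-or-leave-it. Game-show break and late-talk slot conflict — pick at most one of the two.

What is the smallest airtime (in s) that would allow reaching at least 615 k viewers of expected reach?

170

Need the lightest bundle worth ≥ 615.
Taking kids-block spot + sports pregame + late-talk slot + streaming pre-roll gives 626 (≥ 615) for 170 s.
Below 170 s the best achievable stays under 615.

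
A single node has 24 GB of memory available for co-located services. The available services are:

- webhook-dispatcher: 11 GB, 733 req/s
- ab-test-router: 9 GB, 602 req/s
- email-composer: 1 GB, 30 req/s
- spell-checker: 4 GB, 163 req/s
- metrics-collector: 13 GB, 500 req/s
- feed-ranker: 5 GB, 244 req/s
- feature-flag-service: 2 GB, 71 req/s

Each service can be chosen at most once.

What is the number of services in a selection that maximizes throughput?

3

Best achievable throughput is 1498.
One optimal bundle: webhook-dispatcher + ab-test-router + spell-checker (24 GB).
Every optimal selection uses 3 services.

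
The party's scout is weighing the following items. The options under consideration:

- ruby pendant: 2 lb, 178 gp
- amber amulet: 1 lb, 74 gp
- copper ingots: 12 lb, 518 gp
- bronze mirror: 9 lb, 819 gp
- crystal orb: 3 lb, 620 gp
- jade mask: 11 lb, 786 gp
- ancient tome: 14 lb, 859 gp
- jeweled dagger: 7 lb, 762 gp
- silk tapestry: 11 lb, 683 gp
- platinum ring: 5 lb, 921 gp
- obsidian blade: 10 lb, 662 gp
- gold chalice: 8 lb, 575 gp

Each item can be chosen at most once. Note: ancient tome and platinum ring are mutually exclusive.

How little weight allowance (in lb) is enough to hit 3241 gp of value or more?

Look for the lowest-weight combination reaching 3241.
Taking ruby pendant + bronze mirror + crystal orb + jeweled dagger + platinum ring gives 3300 (≥ 3241) for 26 lb.
Below 26 lb the best achievable stays under 3241.

26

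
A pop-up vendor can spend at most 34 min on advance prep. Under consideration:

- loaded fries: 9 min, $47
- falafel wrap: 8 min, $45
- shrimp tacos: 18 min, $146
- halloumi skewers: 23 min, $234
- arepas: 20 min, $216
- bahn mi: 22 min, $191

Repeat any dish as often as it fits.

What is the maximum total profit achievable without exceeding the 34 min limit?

281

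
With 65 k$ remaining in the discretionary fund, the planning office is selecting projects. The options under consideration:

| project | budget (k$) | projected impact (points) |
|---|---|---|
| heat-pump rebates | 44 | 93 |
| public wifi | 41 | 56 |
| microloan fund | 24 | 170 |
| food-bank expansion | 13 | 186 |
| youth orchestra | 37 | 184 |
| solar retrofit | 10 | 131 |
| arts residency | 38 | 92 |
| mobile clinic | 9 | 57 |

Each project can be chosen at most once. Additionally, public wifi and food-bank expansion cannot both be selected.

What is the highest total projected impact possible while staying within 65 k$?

544

Taking microloan fund + food-bank expansion + solar retrofit + mobile clinic: 56 k$ used, 544 in projected impact.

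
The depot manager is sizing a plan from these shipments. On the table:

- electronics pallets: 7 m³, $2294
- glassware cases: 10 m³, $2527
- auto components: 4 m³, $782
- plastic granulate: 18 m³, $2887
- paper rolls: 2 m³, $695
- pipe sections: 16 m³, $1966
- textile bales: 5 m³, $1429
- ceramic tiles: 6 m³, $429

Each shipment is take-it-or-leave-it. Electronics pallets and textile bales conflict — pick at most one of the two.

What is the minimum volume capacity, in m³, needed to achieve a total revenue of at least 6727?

29

Need the lightest bundle worth ≥ 6727.
Taking electronics pallets + glassware cases + auto components + paper rolls + ceramic tiles gives 6727 (≥ 6727) for 29 m³.
Any bundle with less than 29 m³ falls short of 6727.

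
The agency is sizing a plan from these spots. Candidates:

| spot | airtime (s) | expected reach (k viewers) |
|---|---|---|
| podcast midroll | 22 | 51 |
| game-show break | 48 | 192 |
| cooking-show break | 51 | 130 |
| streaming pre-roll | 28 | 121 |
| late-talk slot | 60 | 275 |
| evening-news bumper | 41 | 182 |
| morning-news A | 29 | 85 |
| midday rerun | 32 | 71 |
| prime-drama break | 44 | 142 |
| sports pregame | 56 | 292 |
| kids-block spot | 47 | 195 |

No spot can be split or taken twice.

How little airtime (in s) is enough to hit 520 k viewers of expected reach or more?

116

Minimise s subject to total expected reach ≥ 520.
late-talk slot + sports pregame reaches 567 using 116 s.
Any bundle with less than 116 s falls short of 520.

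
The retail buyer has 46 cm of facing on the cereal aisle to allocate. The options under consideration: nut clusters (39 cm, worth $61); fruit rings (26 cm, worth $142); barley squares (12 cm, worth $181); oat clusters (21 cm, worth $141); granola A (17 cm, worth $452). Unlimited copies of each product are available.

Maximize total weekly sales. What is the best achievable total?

Taking barley squares + 2×granola A: 46 cm used, 1085 in weekly sales.
Every other selection either busts 46 cm or fails to beat 1085.

1085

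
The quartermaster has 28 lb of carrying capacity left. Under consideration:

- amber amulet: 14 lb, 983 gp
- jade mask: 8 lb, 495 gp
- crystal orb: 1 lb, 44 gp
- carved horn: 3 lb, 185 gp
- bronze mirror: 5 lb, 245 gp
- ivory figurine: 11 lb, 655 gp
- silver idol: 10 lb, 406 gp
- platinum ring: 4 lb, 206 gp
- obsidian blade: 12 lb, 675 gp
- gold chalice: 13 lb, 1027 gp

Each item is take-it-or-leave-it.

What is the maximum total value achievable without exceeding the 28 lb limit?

2054

Taking amber amulet + crystal orb + gold chalice: 28 lb used, 2054 in value.
Next best is amber amulet + gold chalice at 2010 (27 lb) — short by 44.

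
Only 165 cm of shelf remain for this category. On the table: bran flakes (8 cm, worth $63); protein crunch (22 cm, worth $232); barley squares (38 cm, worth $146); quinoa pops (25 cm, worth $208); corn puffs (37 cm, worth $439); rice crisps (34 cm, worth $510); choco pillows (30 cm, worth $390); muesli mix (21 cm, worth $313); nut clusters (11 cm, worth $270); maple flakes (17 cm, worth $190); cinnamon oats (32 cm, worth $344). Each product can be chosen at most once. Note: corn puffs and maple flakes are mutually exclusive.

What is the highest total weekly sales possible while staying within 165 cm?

2266

Density check — nut clusters 24.55, rice crisps 15.00, muesli mix 14.90 are the best per cm.
Corn puffs + rice crisps + choco pillows + muesli mix + nut clusters + cinnamon oats uses 165 of the 165 cm and totals 2266.
Nothing else feasible within 165 cm beats 2266.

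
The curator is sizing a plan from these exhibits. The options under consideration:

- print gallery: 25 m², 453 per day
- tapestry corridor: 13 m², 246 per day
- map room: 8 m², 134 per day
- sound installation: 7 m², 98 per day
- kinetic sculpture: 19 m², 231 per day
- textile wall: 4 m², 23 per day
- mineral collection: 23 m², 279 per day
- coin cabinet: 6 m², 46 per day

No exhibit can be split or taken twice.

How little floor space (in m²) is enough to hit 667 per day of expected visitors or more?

38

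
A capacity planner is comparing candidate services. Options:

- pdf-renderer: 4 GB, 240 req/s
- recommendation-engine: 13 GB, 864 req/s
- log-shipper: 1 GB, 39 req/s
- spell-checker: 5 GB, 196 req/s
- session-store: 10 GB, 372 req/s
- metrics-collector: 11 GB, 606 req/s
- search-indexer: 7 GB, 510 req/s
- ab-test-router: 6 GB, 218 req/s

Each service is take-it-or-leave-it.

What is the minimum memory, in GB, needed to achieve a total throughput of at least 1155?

Minimise GB subject to total throughput ≥ 1155.
log-shipper + metrics-collector + search-indexer reaches 1155 using 19 GB.
Below 19 GB the best achievable stays under 1155.

19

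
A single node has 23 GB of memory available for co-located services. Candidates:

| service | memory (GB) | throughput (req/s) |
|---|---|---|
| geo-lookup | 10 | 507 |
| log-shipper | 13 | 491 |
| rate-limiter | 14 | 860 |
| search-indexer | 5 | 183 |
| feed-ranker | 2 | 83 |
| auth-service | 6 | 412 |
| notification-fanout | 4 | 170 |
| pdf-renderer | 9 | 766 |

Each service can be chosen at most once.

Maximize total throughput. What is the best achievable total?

1626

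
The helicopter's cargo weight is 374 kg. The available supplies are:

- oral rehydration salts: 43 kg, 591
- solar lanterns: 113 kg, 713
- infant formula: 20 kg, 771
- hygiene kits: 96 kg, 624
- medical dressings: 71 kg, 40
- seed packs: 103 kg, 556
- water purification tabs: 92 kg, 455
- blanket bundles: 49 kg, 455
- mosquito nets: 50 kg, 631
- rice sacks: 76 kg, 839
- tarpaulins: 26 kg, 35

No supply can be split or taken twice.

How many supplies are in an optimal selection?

6

Best achievable people served is 4000.
For example oral rehydration salts + solar lanterns + infant formula + blanket bundles + mosquito nets + rice sacks achieves it, using 351 kg.
Every optimal selection uses 6 supplies.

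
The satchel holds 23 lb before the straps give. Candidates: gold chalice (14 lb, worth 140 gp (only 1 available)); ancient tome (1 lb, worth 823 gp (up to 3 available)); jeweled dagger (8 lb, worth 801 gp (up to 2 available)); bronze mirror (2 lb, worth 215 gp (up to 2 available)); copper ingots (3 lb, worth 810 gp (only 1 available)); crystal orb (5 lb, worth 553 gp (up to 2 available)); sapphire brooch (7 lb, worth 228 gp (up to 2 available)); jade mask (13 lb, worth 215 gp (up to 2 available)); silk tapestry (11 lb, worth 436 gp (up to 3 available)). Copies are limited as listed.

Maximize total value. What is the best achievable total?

5063

Density check — ancient tome 823.00, copper ingots 270.00, crystal orb 110.60, bronze mirror 107.50 are the best per lb.
A density-first pass picks 3×ancient tome + 2×bronze mirror + copper ingots + 2×crystal orb — 4815 at 20 lb.
Replace crystal orb with jeweled dagger: the trade gains 248 net, giving 5063 at 23 lb.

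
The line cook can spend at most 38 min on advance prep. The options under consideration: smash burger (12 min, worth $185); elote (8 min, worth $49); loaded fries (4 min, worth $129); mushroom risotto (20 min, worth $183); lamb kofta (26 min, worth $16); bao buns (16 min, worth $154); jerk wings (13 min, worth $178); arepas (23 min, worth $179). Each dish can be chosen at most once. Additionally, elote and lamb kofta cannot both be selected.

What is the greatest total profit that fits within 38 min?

The ratio ordering already packs tightly: smash burger + elote + loaded fries + jerk wings, 37 min, 541.

541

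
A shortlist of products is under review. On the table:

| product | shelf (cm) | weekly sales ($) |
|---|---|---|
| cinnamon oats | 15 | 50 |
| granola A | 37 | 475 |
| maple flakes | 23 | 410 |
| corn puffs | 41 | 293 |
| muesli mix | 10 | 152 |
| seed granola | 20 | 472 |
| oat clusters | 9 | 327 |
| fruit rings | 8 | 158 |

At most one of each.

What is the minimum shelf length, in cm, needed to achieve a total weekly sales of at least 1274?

60

Minimise cm subject to total weekly sales ≥ 1274.
maple flakes + seed granola + oat clusters + fruit rings: 1367 weekly sales at 60 cm.
Any bundle with less than 60 cm falls short of 1274.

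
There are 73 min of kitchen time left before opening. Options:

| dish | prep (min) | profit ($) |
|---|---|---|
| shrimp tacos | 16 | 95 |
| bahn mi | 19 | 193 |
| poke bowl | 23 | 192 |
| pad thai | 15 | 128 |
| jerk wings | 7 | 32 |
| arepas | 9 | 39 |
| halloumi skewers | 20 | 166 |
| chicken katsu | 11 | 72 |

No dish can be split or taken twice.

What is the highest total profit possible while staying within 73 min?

Ranking by ratio (profit/min): bahn mi 10.16, pad thai 8.53, poke bowl 8.35, halloumi skewers 8.30.
Taking the top-ratio dishes first gives bahn mi + poke bowl + pad thai + chicken katsu for 585 (68 min).
The 15 min tied up in pad thai is better spent on halloumi skewers — total rises to 623 (73 min).
Runner-up shrimp tacos + bahn mi + poke bowl + pad thai tops out at 608.

623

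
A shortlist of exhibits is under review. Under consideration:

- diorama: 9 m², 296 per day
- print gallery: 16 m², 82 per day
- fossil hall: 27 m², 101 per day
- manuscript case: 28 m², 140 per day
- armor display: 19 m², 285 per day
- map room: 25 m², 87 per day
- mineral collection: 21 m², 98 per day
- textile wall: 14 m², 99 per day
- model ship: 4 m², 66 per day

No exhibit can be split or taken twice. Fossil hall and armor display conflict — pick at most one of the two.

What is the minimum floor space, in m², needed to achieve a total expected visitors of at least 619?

32

Look for the lowest-floor combination reaching 619.
Taking diorama + armor display + model ship gives 647 (≥ 619) for 32 m².
Below 32 m² the best achievable stays under 619.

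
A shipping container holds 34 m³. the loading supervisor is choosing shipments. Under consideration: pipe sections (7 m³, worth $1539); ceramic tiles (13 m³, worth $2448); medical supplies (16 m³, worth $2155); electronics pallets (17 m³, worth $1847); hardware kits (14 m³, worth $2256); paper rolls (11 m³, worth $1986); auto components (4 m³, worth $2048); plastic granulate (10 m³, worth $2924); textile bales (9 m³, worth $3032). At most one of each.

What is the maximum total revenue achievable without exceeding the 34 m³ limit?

Density check — auto components 512.00, textile bales 336.89, plastic granulate 292.40, pipe sections 219.86 are the best per m³.
Filling by ratio: pipe sections + auto components + plastic granulate + textile bales for 9543, with 4 m³ left unused.
Dropping pipe sections frees 7 m³; slotting in paper rolls (11 m³) lifts the total to 9990 at 34 m³.
The closest alternative, pipe sections + auto components + plastic granulate + textile bales, reaches only 9543.

9990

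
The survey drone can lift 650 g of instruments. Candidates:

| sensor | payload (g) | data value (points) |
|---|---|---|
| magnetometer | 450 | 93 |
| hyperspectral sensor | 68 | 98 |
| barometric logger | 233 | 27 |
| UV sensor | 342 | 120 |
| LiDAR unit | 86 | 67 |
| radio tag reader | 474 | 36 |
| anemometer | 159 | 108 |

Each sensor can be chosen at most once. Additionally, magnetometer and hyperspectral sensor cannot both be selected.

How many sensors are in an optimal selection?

Best achievable data value is 326.
One optimal bundle: hyperspectral sensor + UV sensor + anemometer (569 g).
Any selection reaching 326 contains exactly 3 sensors.

3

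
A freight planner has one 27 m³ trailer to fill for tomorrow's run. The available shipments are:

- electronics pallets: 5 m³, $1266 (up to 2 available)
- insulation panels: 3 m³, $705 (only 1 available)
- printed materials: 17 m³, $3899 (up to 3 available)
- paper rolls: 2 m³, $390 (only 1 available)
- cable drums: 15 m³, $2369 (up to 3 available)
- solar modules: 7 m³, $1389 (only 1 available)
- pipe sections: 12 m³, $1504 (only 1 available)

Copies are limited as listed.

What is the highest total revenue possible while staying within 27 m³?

6431

Greedy by ratio would take 2×electronics pallets + insulation panels + paper rolls + solar modules: 22 m³ used, total 5016.
Replace insulation panels and paper rolls and solar modules with printed materials: the trade gains 1415 net, giving 6431 at 27 m³.
Every other selection either busts 27 m³ or exceeds an availability limit or fails to beat 6431.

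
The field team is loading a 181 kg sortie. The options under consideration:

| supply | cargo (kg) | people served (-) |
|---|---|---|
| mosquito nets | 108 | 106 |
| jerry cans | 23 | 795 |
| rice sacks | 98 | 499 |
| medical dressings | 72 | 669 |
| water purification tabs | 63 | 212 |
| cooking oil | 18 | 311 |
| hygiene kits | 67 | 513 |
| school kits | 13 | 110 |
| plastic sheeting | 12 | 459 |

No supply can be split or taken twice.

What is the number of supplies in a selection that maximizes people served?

The maximum people served within 181 kg is 2436.
jerry cans + medical dressings + hygiene kits + plastic sheeting hits 2436 at 174 kg.
All optima have 4 supplies.

4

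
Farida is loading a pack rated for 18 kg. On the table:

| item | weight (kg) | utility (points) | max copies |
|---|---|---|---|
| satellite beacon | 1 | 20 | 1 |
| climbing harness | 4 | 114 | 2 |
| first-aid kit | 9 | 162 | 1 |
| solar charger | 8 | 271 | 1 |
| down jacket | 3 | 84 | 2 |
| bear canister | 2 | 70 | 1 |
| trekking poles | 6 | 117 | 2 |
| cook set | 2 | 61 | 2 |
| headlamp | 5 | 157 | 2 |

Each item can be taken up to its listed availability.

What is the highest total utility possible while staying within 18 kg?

A density-first pass picks satellite beacon + solar charger + bear canister + cook set + headlamp — 579 at 18 kg.
The 5 kg tied up in satellite beacon and bear canister and cook set is better spent on headlamp — total rises to 585 (18 kg).
No other feasible combination exceeds 585.

585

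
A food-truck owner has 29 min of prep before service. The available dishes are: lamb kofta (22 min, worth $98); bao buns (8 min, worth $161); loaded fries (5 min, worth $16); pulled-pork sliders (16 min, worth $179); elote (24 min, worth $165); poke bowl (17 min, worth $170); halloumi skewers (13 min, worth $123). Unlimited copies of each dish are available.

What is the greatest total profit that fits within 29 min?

Ranking by ratio (profit/min): bao buns 20.12, pulled-pork sliders 11.19, poke bowl 10.00.
3×bao buns + loaded fries uses 29 of the 29 min and totals 499.

499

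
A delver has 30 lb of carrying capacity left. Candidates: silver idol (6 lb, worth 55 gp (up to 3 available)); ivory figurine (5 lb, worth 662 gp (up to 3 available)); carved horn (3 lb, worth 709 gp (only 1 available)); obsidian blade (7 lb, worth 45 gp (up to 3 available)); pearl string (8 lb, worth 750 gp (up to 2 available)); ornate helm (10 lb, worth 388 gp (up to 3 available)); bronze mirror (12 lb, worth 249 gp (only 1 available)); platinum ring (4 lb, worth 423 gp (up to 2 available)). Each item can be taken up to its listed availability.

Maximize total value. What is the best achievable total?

Ranking by ratio (value/lb): carved horn 236.33, ivory figurine 132.40, platinum ring 105.75.
Taking the top-ratio items first gives 3×ivory figurine + carved horn + 2×platinum ring for 3541 (26 lb).
Dropping platinum ring frees 4 lb; slotting in pearl string (8 lb) lifts the total to 3868 at 30 lb.
Nothing else within 30 lb beats 3868.

3868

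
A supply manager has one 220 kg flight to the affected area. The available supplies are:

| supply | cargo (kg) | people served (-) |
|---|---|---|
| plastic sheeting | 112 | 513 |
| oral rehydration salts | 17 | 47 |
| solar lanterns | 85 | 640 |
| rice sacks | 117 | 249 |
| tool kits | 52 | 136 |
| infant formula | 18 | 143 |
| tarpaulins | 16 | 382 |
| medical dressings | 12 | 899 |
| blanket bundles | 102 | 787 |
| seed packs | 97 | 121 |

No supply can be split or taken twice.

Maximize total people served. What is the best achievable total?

2708

Filling by ratio: oral rehydration salts + tool kits + infant formula + tarpaulins + medical dressings + blanket bundles for 2394, with 3 kg left unused.
The 87 kg tied up in oral rehydration salts and tool kits and infant formula is better spent on solar lanterns — total rises to 2708 (215 kg).
No other feasible combination exceeds 2708.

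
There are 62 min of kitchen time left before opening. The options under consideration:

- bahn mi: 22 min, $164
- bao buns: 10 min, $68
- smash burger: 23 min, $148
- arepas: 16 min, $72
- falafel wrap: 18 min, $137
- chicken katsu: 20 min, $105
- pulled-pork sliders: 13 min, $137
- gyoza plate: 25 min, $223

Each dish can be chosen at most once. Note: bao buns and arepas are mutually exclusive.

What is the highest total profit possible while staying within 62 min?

524

Filling by ratio: falafel wrap + pulled-pork sliders + gyoza plate for 497, with 6 min left unused.
The 18 min tied up in falafel wrap is better spent on bahn mi — total rises to 524 (60 min).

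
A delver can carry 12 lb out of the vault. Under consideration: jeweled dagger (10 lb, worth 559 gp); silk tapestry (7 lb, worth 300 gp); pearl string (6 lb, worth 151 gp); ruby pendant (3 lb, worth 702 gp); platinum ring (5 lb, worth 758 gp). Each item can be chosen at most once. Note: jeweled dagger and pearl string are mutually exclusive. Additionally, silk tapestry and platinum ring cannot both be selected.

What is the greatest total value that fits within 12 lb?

1460

Ranking by ratio (value/lb): ruby pendant 234.00, platinum ring 151.60, jeweled dagger 55.90, silk tapestry 42.86.
Taking ruby pendant + platinum ring: 8 lb used, 1460 in value.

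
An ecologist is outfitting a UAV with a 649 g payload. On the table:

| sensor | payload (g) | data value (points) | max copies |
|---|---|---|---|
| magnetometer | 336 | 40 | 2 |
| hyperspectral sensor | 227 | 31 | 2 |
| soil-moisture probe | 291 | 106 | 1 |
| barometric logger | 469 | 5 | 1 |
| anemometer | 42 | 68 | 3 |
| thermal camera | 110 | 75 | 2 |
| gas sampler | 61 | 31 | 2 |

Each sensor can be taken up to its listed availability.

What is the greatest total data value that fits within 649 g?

A density-first pass picks 3×anemometer + 2×thermal camera + 2×gas sampler — 416 at 468 g.
Dropping 2×gas sampler frees 122 g; slotting in soil-moisture probe (291 g) lifts the total to 460 at 637 g.

460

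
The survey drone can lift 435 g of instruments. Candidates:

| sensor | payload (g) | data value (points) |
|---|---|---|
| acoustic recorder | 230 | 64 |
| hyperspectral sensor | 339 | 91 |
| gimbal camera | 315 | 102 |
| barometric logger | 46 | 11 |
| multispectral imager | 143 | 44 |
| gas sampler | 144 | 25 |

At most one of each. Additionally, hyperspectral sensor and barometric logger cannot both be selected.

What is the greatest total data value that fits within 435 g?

119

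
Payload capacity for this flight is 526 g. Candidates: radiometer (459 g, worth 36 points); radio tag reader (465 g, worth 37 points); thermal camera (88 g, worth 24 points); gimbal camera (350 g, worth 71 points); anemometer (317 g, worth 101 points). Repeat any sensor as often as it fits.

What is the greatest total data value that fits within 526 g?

149

Taking 2×thermal camera + anemometer: 493 g used, 149 in data value.
No other feasible combination exceeds 149.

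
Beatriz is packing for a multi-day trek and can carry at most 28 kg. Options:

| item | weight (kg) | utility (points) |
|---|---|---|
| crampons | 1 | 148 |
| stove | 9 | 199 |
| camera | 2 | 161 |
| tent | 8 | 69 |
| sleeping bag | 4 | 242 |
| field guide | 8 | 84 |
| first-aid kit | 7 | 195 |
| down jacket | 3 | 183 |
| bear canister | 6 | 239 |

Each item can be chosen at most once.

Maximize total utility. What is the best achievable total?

1172

A density-first pass picks crampons + camera + sleeping bag + first-aid kit + down jacket + bear canister — 1168 at 23 kg.
Dropping first-aid kit frees 7 kg; slotting in stove (9 kg) lifts the total to 1172 at 25 kg.
Every other selection either busts 28 kg or fails to beat 1172.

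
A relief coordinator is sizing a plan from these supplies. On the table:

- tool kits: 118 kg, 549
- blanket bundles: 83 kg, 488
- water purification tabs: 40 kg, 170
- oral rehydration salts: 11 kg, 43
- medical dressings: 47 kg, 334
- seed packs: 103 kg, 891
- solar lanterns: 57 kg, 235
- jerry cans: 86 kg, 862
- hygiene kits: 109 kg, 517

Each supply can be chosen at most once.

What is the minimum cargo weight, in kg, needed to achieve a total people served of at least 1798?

229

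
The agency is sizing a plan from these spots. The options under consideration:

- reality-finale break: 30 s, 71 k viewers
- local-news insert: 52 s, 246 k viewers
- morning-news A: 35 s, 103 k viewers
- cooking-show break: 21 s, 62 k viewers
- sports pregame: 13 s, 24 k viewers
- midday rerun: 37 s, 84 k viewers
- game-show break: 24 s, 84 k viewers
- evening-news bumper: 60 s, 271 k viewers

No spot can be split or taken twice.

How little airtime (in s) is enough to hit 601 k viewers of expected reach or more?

Need the lightest bundle worth ≥ 601.
local-news insert + game-show break + evening-news bumper: 601 expected reach at 136 s.
Any bundle with less than 136 s falls short of 601.

136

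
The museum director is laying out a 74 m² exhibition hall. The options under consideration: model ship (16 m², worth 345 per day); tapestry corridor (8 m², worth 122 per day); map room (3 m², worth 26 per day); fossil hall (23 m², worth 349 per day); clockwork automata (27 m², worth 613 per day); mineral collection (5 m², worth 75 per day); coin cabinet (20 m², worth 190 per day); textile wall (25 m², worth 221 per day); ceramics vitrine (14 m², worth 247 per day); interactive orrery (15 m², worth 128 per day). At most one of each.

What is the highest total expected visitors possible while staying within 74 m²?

1429

Taking the top-ratio exhibits first gives model ship + tapestry corridor + map room + clockwork automata + mineral collection + ceramics vitrine for 1428 (73 m²).
Dropping map room and mineral collection and ceramics vitrine frees 22 m²; slotting in fossil hall (23 m²) lifts the total to 1429 at 74 m².
The closest alternative, model ship + tapestry corridor + map room + clockwork automata + mineral collection + ceramics vitrine, reaches only 1428.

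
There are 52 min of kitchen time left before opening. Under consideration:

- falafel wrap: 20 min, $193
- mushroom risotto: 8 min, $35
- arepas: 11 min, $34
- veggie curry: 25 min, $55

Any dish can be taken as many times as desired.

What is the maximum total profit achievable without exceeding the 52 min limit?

421

By profit per min: falafel wrap 9.65, mushroom risotto 4.38, arepas 3.09 lead.
Best packing: 2×falafel wrap + mushroom risotto — 48 min, 421 total.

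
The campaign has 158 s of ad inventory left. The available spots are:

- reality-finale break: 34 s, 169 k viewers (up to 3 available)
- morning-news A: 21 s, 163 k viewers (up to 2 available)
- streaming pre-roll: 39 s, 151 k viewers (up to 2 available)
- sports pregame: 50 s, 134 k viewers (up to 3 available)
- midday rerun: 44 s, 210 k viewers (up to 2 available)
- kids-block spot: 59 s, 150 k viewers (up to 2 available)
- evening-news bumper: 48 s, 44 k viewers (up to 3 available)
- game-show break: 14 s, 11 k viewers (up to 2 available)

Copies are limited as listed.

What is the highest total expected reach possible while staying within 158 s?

A density-first pass picks 3×reality-finale break + 2×morning-news A + game-show break — 844 at 158 s.
The 48 s tied up in reality-finale break and game-show break is better spent on midday rerun — total rises to 874 (154 s).
That's the maximum — no swap from here does better than 874.

874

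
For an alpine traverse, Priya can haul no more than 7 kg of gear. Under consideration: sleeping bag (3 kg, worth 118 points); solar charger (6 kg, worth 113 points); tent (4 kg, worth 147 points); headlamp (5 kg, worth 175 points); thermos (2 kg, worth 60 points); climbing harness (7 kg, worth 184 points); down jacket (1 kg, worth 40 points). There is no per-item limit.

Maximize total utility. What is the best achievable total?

280

By utility per kg: down jacket 40.00, sleeping bag 39.33, tent 36.75, headlamp 35.00 lead.
7×down jacket uses 7 of the 7 kg and totals 280.
Every other selection either busts 7 kg or fails to beat 280.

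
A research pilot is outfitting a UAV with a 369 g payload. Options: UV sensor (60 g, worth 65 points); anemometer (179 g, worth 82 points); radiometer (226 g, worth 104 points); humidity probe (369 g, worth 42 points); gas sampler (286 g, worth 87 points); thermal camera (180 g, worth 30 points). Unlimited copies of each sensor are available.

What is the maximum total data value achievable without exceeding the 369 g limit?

390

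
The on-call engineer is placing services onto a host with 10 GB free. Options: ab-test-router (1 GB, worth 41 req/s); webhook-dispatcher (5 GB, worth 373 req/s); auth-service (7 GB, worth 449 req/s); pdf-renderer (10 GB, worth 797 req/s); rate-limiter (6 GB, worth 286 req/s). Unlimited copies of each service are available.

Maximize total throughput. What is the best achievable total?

Taking pdf-renderer: 10 GB used, 797 in throughput.
Nothing else within 10 GB beats 797.

797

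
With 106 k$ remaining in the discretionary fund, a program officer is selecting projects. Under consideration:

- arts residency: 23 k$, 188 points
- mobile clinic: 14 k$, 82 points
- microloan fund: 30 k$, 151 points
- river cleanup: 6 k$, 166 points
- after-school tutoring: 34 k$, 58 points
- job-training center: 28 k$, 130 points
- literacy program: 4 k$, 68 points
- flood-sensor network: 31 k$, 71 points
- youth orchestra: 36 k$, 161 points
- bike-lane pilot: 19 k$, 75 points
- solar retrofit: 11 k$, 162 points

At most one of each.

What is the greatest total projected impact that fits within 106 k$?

A density-first pass picks arts residency + mobile clinic + microloan fund + river cleanup + literacy program + solar retrofit — 817 at 88 k$.
Replace microloan fund with job-training center + bike-lane pilot: the trade gains 54 net, giving 871 at 105 k$.
Nothing else within 106 k$ beats 871.

871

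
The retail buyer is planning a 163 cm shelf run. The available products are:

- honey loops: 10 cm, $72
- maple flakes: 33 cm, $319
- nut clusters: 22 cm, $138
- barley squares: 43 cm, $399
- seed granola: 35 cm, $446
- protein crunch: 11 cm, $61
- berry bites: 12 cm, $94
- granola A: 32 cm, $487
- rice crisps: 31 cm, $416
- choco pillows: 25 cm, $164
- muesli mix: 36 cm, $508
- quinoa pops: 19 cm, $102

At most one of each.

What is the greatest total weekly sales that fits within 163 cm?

2031

Filling by ratio: honey loops + seed granola + berry bites + granola A + rice crisps + muesli mix for 2023, with 7 cm left unused.
Replace berry bites with quinoa pops: the trade gains 8 net, giving 2031 at 163 cm.
The closest alternative, honey loops + seed granola + berry bites + granola A + rice crisps + muesli mix, reaches only 2023.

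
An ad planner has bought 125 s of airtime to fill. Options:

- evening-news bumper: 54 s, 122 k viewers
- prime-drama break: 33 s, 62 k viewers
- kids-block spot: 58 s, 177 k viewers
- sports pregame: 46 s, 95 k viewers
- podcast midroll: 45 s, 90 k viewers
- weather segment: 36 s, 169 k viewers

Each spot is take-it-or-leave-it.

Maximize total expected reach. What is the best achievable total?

A density-first pass picks kids-block spot + weather segment — 346 at 94 s.
Replace kids-block spot with evening-news bumper + prime-drama break: the trade gains 7 net, giving 353 at 123 s.
Next best is kids-block spot + weather segment at 346 (94 s) — short by 7.

353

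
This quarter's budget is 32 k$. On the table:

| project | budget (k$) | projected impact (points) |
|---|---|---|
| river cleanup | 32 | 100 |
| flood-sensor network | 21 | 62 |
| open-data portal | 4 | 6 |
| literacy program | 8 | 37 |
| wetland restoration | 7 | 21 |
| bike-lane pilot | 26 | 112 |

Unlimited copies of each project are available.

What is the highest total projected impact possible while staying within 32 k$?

Density check — literacy program 4.62, bike-lane pilot 4.31, river cleanup 3.12, wetland restoration 3.00 are the best per k$.
Best packing: 4×literacy program — 32 k$, 148 total.
That's the maximum — no swap from here does better than 148.

148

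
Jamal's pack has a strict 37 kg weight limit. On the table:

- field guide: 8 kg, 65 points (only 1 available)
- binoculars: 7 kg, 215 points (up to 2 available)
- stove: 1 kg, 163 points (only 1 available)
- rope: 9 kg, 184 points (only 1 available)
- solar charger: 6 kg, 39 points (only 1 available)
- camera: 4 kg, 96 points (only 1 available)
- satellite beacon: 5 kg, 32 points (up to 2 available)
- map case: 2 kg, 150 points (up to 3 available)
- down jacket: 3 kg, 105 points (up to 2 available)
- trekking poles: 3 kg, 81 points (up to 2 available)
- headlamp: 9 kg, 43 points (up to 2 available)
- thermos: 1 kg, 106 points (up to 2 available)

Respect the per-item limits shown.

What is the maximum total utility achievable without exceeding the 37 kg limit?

Taking the top-ratio items first gives 2×binoculars + stove + 3×map case + 2×down jacket + 2×trekking poles + 2×thermos for 1627 (35 kg).
The 3 kg tied up in trekking poles is better spent on camera — total rises to 1642 (36 kg).
That's the maximum — no swap from here does better than 1642.

1642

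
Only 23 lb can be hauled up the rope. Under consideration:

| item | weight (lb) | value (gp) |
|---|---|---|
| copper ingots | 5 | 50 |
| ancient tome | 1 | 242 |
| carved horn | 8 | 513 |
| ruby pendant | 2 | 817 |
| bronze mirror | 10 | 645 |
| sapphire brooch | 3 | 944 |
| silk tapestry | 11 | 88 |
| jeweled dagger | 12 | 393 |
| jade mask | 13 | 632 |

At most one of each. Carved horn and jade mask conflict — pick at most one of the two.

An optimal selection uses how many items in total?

4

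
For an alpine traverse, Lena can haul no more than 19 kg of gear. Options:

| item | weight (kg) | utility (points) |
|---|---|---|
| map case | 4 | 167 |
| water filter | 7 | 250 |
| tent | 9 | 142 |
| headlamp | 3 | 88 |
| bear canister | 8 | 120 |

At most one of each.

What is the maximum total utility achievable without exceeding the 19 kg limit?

Ranking by ratio (utility/kg): map case 41.75, water filter 35.71, headlamp 29.33.
Filling by ratio: map case + water filter + headlamp for 505, with 5 kg left unused.
Dropping headlamp frees 3 kg; slotting in bear canister (8 kg) lifts the total to 537 at 19 kg.
An exhaustive check of the 32 subsets confirms 537.

537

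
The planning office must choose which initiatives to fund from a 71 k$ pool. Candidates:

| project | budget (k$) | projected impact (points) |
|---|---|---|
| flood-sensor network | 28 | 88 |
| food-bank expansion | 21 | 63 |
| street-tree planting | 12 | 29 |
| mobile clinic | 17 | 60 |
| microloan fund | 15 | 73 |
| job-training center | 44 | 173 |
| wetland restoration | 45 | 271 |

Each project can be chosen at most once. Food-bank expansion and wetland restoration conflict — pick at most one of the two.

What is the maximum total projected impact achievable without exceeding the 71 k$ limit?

344

Ranking by ratio (projected impact/k$): wetland restoration 6.02, microloan fund 4.87, job-training center 3.93.
Taking microloan fund + wetland restoration: 60 k$ used, 344 in projected impact.
The closest alternative, mobile clinic + wetland restoration, reaches only 331.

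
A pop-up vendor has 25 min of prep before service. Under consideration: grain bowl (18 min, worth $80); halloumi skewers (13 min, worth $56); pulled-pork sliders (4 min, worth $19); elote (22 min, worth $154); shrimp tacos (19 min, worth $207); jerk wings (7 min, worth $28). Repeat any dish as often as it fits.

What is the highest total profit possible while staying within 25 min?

226

By profit per min: shrimp tacos 10.89, elote 7.00, pulled-pork sliders 4.75, grain bowl 4.44 lead.
Taking pulled-pork sliders + shrimp tacos: 23 min used, 226 in profit.
No other feasible combination exceeds 226.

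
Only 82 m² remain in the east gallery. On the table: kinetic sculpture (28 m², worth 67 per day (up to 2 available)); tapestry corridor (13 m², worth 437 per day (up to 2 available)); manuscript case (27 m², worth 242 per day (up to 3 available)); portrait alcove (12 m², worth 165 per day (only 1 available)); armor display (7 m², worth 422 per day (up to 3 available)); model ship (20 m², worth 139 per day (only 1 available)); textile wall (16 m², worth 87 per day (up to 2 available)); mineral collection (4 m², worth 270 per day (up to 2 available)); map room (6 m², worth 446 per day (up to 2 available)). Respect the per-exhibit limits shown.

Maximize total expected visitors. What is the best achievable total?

3737

Taking 2×tapestry corridor + portrait alcove + 3×armor display + 2×mineral collection + 2×map room: 79 m² used, 3737 in expected visitors.
Every other selection either busts 82 m² or exceeds an availability limit or fails to beat 3737.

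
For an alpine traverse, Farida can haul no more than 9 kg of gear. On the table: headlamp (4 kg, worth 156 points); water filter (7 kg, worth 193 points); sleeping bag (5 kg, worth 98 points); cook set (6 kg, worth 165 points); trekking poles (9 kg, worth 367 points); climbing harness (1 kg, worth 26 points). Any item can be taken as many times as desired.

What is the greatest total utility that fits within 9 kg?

367

Trekking poles uses 9 of the 9 kg and totals 367.
Every other selection either busts 9 kg or fails to beat 367.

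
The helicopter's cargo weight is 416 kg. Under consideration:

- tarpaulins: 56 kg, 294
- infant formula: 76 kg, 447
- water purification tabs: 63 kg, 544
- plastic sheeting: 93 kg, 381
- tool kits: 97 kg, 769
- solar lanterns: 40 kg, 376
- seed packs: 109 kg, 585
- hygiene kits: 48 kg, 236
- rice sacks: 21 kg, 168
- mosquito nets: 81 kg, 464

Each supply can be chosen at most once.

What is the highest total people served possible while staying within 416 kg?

2906

Taking the top-ratio supplies first gives infant formula + water purification tabs + tool kits + solar lanterns + rice sacks + mosquito nets for 2768 (378 kg).
The 76 kg tied up in infant formula is better spent on seed packs — total rises to 2906 (411 kg).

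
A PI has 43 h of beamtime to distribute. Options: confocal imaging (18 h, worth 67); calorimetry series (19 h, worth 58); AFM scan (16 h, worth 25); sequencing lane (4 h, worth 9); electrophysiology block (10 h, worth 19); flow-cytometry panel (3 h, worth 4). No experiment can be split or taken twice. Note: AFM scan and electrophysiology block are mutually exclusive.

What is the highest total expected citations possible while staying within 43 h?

134

Density check — confocal imaging 3.72, calorimetry series 3.05, sequencing lane 2.25, electrophysiology block 1.90 are the best per h.
Confocal imaging + calorimetry series + sequencing lane uses 41 of the 43 h and totals 134.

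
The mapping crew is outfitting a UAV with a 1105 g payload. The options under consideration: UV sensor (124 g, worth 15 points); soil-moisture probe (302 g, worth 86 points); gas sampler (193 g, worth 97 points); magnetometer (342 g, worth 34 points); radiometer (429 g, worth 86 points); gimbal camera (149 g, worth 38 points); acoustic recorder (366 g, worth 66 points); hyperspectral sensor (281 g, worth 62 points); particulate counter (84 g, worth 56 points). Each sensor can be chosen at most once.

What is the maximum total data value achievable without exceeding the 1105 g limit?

343

Filling by ratio: soil-moisture probe + gas sampler + gimbal camera + hyperspectral sensor + particulate counter for 339, with 96 g left unused.
The 281 g tied up in hyperspectral sensor is better spent on acoustic recorder — total rises to 343 (1094 g).
Nothing else within 1105 g beats 343.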